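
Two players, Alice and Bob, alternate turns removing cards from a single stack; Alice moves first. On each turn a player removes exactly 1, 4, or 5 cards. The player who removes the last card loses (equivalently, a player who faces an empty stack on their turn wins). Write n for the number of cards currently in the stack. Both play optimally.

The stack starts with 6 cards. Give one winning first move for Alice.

Remove 5, leaving 1.

Classify positions by backward induction: terminal positions (no move available) are W. From any other position, the mover wins iff some move reaches an L.
n=0: no move; the opponent has just taken the last card and therefore loses → W
n=1: only reaches 0(W), which is W → L
n=2: reaches L-position 1 → W
n=3: only reaches 2(W), which is W → L
n=4: reaches L-position 3 → W
n=5: reaches L-position 1 → W
n=6: reaches L-position 1 → W
From 6, the L positions reachable in one move are: 1.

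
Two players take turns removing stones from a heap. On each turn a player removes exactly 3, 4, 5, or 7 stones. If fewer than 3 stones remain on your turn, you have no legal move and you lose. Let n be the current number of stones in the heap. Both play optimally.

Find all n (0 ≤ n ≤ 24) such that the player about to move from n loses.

Use the standard recursion: the mover loses at a terminal position; elsewhere, the mover wins exactly when some move hands the opponent an L position.
n=0: no move → L
n=1: no move → L
n=2: no move → L
n=3: can move to 0, which is L ⇒ W
n=4: can move to 1, which is L ⇒ W
n=5: can move to 2, which is L ⇒ W
n=6: can move to 2, which is L ⇒ W
n=7: can move to 2, which is L ⇒ W
n=8: can move to 1, which is L ⇒ W
n=9: can move to 2, which is L ⇒ W
n=10: moves to 7(W), 6(W), 5(W), 3(W); every one is W ⇒ L
n=11: moves to 8(W), 7(W), 6(W), 4(W); every one is W ⇒ L
n=12: moves to 9(W), 8(W), 7(W), 5(W); every one is W ⇒ L
n=13: can move to 10, which is L ⇒ W
n=14: can move to 11, which is L ⇒ W
n=15: can move to 12, which is L ⇒ W
n=16: can move to 12, which is L ⇒ W
n=17: can move to 12, which is L ⇒ W
n=18: can move to 11, which is L ⇒ W
n=19: can move to 12, which is L ⇒ W
n=20: moves to 17(W), 16(W), 15(W), 13(W); every one is W ⇒ L
n=21: moves to 18(W), 17(W), 16(W), 14(W); every one is W ⇒ L
n=22: moves to 19(W), 18(W), 17(W), 15(W); every one is W ⇒ L
n=23: can move to 20, which is L ⇒ W
n=24: can move to 21, which is L ⇒ W
Reading off the rows marked L gives the requested list; there are 9 such values of n.

0, 1, 2, 10, 11, 12, 20, 21, 22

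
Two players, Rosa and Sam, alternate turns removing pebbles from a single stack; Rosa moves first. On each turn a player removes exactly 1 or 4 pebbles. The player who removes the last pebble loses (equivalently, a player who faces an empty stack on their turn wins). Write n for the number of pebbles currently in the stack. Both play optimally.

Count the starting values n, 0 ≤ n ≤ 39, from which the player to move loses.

16

Positions with no move are W. A position that does have a move is losing for the player to move precisely when every available move leads to a winning position for the opponent. Fill in the labels:
n=0: no move; the opponent has just taken the last pebble and therefore loses → W
n=1: →0(W) only, which is W, so L
n=2: →1(L), so W
n=3: →2(W) only, which is W, so L
n=4: →3(L), so W
n=5: →1(L), so W
n=6: →5(W), 2(W) — all W, so L
n=7: →6(L), so W
n=8: →7(W), 4(W) — all W, so L
n=9: →8(L), so W
n=10: →6(L), so W
n=11: →10(W), 7(W) — all W, so L
n=12: →11(L), so W
n=13: →12(W), 9(W) — all W, so L
n=14: →13(L), so W
n=15: →11(L), so W
n=16: →15(W), 12(W) — all W, so L
n=17: →16(L), so W
n=18: →17(W), 14(W) — all W, so L
n=19: →18(L), so W
n=20: →16(L), so W
n=21: →20(W), 17(W) — all W, so L
n=22: →21(L), so W
n=23: →22(W), 19(W) — all W, so L
n=24: →23(L), so W
n=25: →21(L), so W
n=26: →25(W), 22(W) — all W, so L
n=27: →26(L), so W
n=28: →27(W), 24(W) — all W, so L
n=29: →28(L), so W
n=30: →26(L), so W
n=31: →30(W), 27(W) — all W, so L
n=32: →31(L), so W
n=33: →32(W), 29(W) — all W, so L
n=34: →33(L), so W
n=35: →31(L), so W
n=36: →35(W), 32(W) — all W, so L
n=37: →36(L), so W
n=38: →37(W), 34(W) — all W, so L
n=39: →38(L), so W
L entries with 0 ≤ n ≤ 39: n = 1, 3, 6, 8, 11, 13, 16, 18, 21, 23, 26, 28, 31, 33, 36, 38; that makes 16.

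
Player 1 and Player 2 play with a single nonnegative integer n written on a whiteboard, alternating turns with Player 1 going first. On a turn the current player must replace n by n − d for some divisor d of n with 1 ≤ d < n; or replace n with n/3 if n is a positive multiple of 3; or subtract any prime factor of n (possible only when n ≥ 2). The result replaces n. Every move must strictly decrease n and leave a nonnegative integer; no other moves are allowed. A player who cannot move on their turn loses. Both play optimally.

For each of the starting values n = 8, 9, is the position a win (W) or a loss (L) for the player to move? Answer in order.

Positions with no move are L. A position that does have a move is losing for the player to move precisely when every available move leads to a winning position for the opponent. Fill in the labels:
n=0: no move → L
n=1: no move → L
n=2: reaches L-position 0 → W
n=3: reaches L-position 0 → W
n=4: only reaches 2(W), 3(W), all W → L
n=5: reaches L-position 0 → W
n=6: reaches L-position 4 → W
n=7: reaches L-position 0 → W
n=8: reaches L-position 4 → W
n=9: only reaches 3(W), 6(W), 8(W), all W → L

8: W, 9: L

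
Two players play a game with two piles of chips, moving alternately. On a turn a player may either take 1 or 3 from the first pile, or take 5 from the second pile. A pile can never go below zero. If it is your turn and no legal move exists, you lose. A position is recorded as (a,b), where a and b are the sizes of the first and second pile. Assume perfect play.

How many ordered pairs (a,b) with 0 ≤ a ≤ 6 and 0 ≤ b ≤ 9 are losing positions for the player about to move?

Work bottom-up. With no move the player to move loses. Otherwise the position is W if at least one move leads to an L position for the opponent, and L if every move leads to a W.
Every move lowers a or b (never raises either), so fill the grid row by row in increasing a, and left to right within a row: each cell's successors are then already labelled.
      b=0  b=1  b=2  b=3  b=4  b=5  b=6  b=7  b=8  b=9
a=0:    L    L    L    L    L    W    W    W    W    W
a=1:    W    W    W    W    W    L    L    L    L    L
a=2:    L    L    L    L    L    W    W    W    W    W
a=3:    W    W    W    W    W    L    L    L    L    L
a=4:    L    L    L    L    L    W    W    W    W    W
a=5:    W    W    W    W    W    L    L    L    L    L
a=6:    L    L    L    L    L    W    W    W    W    W
Cells with no legal move (terminal, hence L): (0,0), (0,1), (0,2), (0,3), (0,4).
The remaining L cells, each justified by listing all of its moves:
(1,5): only reaches (0,5)(W), (1,0)(W), all W → L
(1,6): only reaches (0,6)(W), (1,1)(W), all W → L
(1,7): only reaches (0,7)(W), (1,2)(W), all W → L
(1,8): only reaches (0,8)(W), (1,3)(W), all W → L
(1,9): only reaches (0,9)(W), (1,4)(W), all W → L
(2,0): only reaches (1,0)(W), which is W → L
(2,1): only reaches (1,1)(W), which is W → L
(2,2): only reaches (1,2)(W), which is W → L
(2,3): only reaches (1,3)(W), which is W → L
(2,4): only reaches (1,4)(W), which is W → L
(3,5): only reaches (2,5)(W), (0,5)(W), (3,0)(W), all W → L
(3,6): only reaches (2,6)(W), (0,6)(W), (3,1)(W), all W → L
(3,7): only reaches (2,7)(W), (0,7)(W), (3,2)(W), all W → L
(3,8): only reaches (2,8)(W), (0,8)(W), (3,3)(W), all W → L
(3,9): only reaches (2,9)(W), (0,9)(W), (3,4)(W), all W → L
(4,0): only reaches (3,0)(W), (1,0)(W), all W → L
(4,1): only reaches (3,1)(W), (1,1)(W), all W → L
(4,2): only reaches (3,2)(W), (1,2)(W), all W → L
(4,3): only reaches (3,3)(W), (1,3)(W), all W → L
(4,4): only reaches (3,4)(W), (1,4)(W), all W → L
(5,5): only reaches (4,5)(W), (2,5)(W), (5,0)(W), all W → L
(5,6): only reaches (4,6)(W), (2,6)(W), (5,1)(W), all W → L
(5,7): only reaches (4,7)(W), (2,7)(W), (5,2)(W), all W → L
(5,8): only reaches (4,8)(W), (2,8)(W), (5,3)(W), all W → L
(5,9): only reaches (4,9)(W), (2,9)(W), (5,4)(W), all W → L
(6,0): only reaches (5,0)(W), (3,0)(W), all W → L
(6,1): only reaches (5,1)(W), (3,1)(W), all W → L
(6,2): only reaches (5,2)(W), (3,2)(W), all W → L
(6,3): only reaches (5,3)(W), (3,3)(W), all W → L
(6,4): only reaches (5,4)(W), (3,4)(W), all W → L
Every other cell has at least one move into one of the L cells above, so it is W.
L cells per row: a=0: 5, a=1: 5, a=2: 5, a=3: 5, a=4: 5, a=5: 5, a=6: 5; total 35.

35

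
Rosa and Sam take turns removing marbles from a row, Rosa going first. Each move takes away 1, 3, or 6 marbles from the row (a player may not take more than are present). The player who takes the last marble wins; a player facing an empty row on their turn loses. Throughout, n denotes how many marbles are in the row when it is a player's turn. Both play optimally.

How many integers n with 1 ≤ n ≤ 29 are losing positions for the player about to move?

10

Label each position W (a win for the player to move) or L (a loss). A position with no legal move is L; any other position is W exactly when some move reaches an L, and L when every move reaches a W.
n=0: no move → L
n=1: →0(L), so W
n=2: →1(W) only, which is W, so L
n=3: →2(L), so W
n=4: →3(W), 1(W) — all W, so L
n=5: →4(L), so W
n=6: →0(L), so W
n=7: →4(L), so W
n=8: →2(L), so W
n=9: →8(W), 6(W), 3(W) — all W, so L
n=10: →9(L), so W
n=11: →10(W), 8(W), 5(W) — all W, so L
n=12: →11(L), so W
n=13: →12(W), 10(W), 7(W) — all W, so L
n=14: →13(L), so W
n=15: →9(L), so W
n=16: →13(L), so W
n=17: →11(L), so W
n=18: →17(W), 15(W), 12(W) — all W, so L
n=19: →18(L), so W
n=20: →19(W), 17(W), 14(W) — all W, so L
n=21: →20(L), so W
n=22: →21(W), 19(W), 16(W) — all W, so L
n=23: →22(L), so W
n=24: →18(L), so W
n=25: →22(L), so W
n=26: →20(L), so W
n=27: →26(W), 24(W), 21(W) — all W, so L
n=28: →27(L), so W
n=29: →28(W), 26(W), 23(W) — all W, so L
L entries with 1 ≤ n ≤ 29 (n=0 is outside the asked range and is not counted): n = 2, 4, 9, 11, 13, 18, 20, 22, 27, 29; that makes 10.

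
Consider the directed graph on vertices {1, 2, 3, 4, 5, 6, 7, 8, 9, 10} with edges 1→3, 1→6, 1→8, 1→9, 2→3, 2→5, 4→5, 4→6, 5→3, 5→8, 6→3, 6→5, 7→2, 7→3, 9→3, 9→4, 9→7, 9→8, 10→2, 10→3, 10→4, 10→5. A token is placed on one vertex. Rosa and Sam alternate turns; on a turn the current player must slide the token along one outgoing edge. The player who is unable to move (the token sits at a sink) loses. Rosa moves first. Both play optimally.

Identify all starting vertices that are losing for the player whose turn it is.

3, 4, 8

Use the standard recursion: the mover loses at a terminal position; elsewhere, the mover wins exactly when some move hands the opponent an L position.
Every edge goes from a vertex to one that appears earlier in the order 8, 3, 5, 2, 7, 6, 4, 10, 9, 1, so processing vertices in that order labels each vertex after all of its successors.
8: no outgoing edge → L
3: no outgoing edge → L
5: W (go to 3, an L position)
2: W (go to 3, an L position)
7: W (go to 3, an L position)
6: W (go to 3, an L position)
4: L (options 6(W), 5(W) are all W)
10: W (go to 4, an L position)
9: W (go to 4, an L position)
1: W (go to 3, an L position)
Reading off the rows marked L gives the requested list; there are 3 such vertices.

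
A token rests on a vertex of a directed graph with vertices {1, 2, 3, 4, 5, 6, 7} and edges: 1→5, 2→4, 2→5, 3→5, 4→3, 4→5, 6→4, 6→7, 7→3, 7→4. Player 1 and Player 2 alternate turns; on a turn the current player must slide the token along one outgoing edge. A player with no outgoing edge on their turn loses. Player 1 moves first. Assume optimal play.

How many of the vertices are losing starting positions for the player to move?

Classify positions by backward induction: terminal positions (no move available) are L. From any other position, the mover wins iff some move reaches an L.
Every edge goes from a vertex to one that appears earlier in the order 5, 3, 4, 7, 2, 6, 1, so processing vertices in that order labels each vertex after all of its successors.
5: no outgoing edge → L
3: reaches L-position 5 → W
4: reaches L-position 5 → W
7: only reaches 4(W), 3(W), all W → L
2: reaches L-position 5 → W
6: reaches L-position 7 → W
1: reaches L-position 5 → W
The L vertices are 5, 7; that is 2 in all.

2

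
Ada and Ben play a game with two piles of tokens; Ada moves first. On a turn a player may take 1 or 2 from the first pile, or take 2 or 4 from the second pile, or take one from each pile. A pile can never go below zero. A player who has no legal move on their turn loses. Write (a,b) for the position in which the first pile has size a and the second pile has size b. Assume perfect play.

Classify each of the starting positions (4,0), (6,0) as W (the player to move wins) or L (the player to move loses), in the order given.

(4,0): W, (6,0): L

Compute win/loss labels from the base case upward. A position with no move is L. Any other position is W if it can reach an L in one move, else L.
No move ever increases a pile, so every position that can arise here has a ≤ 6 and b ≤ 0; it is enough to label the cells with 0 ≤ a ≤ 6 and 0 ≤ b ≤ 0.
Every move lowers a or b (never raises either), so fill the grid row by row in increasing a, and left to right within a row: each cell's successors are then already labelled.
      b=0
a=0:    L
a=1:    W
a=2:    W
a=3:    L
a=4:    W
a=5:    W
a=6:    L
Cells with no legal move (terminal, hence L): (0,0).
The remaining L cells, each justified by listing all of its moves:
(3,0): only reaches (2,0)(W), (1,0)(W), all W → L
(6,0): only reaches (5,0)(W), (4,0)(W), all W → L
Every other cell has at least one move into one of the L cells above, so it is W.
(4,0): the move to (3,0) reaches an L cell, so W
(6,0): one of the L cells justified above, so L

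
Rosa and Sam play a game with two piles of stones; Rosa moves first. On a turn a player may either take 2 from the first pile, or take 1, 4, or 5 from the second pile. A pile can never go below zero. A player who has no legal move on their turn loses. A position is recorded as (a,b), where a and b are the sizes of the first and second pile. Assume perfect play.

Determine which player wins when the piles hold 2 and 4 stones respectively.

Rosa wins.

Build the W/L table. Terminal = L. A non-terminal position is W if it has a move to some L; otherwise it is L.
No move ever increases a pile, so every position that can arise here has a ≤ 2 and b ≤ 4; it is enough to label the cells with 0 ≤ a ≤ 2 and 0 ≤ b ≤ 4.
Every move lowers a or b (never raises either), so fill the grid row by row in increasing a, and left to right within a row: each cell's successors are then already labelled.
      b=0  b=1  b=2  b=3  b=4
a=0:    L    W    L    W    W
a=1:    L    W    L    W    W
a=2:    W    L    W    L    W
Cells with no legal move (terminal, hence L): (0,0), (1,0).
The remaining L cells, each justified by listing all of its moves:
(0,2): only reaches (0,1)(W), which is W → L
(1,2): only reaches (1,1)(W), which is W → L
(2,1): only reaches (0,1)(W), (2,0)(W), all W → L
(2,3): only reaches (0,3)(W), (2,2)(W), all W → L
Every other cell has at least one move into one of the L cells above, so it is W.
The starting position (2,4) is W: Rosa should move to (2,3), handing over an L position.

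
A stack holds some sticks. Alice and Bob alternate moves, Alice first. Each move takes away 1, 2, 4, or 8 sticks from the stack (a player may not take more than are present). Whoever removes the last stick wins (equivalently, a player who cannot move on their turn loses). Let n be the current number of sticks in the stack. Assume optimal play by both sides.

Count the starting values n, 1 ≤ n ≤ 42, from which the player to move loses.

Positions with no move are L. A position that does have a move is losing for the player to move precisely when every available move leads to a winning position for the opponent. Fill in the labels:
n=0: no move → L
n=1: →0(L), so W
n=2: →0(L), so W
n=3: →2(W), 1(W) — all W, so L
n=4: →3(L), so W
n=5: →3(L), so W
n=6: →5(W), 4(W), 2(W) — all W, so L
n=7: →6(L), so W
n=8: →6(L), so W
n=9: →8(W), 7(W), 5(W), 1(W) — all W, so L
n=10: →9(L), so W
n=11: →9(L), so W
n=12: →11(W), 10(W), 8(W), 4(W) — all W, so L
n=13: →12(L), so W
n=14: →12(L), so W
n=15: →14(W), 13(W), 11(W), 7(W) — all W, so L
n=16: →15(L), so W
n=17: →15(L), so W
n=18: →17(W), 16(W), 14(W), 10(W) — all W, so L
n=19: →18(L), so W
n=20: →18(L), so W
n=21: →20(W), 19(W), 17(W), 13(W) — all W, so L
n=22: →21(L), so W
n=23: →21(L), so W
n=24: →23(W), 22(W), 20(W), 16(W) — all W, so L
n=25: →24(L), so W
n=26: →24(L), so W
n=27: →26(W), 25(W), 23(W), 19(W) — all W, so L
n=28: →27(L), so W
n=29: →27(L), so W
n=30: →29(W), 28(W), 26(W), 22(W) — all W, so L
n=31: →30(L), so W
n=32: →30(L), so W
n=33: →32(W), 31(W), 29(W), 25(W) — all W, so L
n=34: →33(L), so W
n=35: →33(L), so W
n=36: →35(W), 34(W), 32(W), 28(W) — all W, so L
n=37: →36(L), so W
n=38: →36(L), so W
n=39: →38(W), 37(W), 35(W), 31(W) — all W, so L
n=40: →39(L), so W
n=41: →39(L), so W
n=42: →41(W), 40(W), 38(W), 34(W) — all W, so L
L entries with 1 ≤ n ≤ 42 (n=0 is outside the asked range and is not counted): n = 3, 6, 9, 12, 15, 18, 21, 24, 27, 30, 33, 36, 39, 42; that makes 14.

14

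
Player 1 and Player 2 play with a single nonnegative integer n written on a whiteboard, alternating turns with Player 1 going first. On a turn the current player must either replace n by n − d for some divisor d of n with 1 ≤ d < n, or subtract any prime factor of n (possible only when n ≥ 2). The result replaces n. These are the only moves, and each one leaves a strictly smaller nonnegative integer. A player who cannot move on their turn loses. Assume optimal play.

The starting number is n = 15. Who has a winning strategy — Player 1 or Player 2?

Player 1 wins.

Compute win/loss labels from the base case upward. A position with no move is L. Any other position is W if it can reach an L in one move, else L.
n=0: no move → L
n=1: no move → L
n=2: reaches L-position 0 → W
n=3: reaches L-position 0 → W
n=4: only reaches 2(W), 3(W), all W → L
n=5: reaches L-position 0 → W
n=6: reaches L-position 4 → W
n=7: reaches L-position 0 → W
n=8: reaches L-position 4 → W
n=9: only reaches 6(W), 8(W), all W → L
n=10: reaches L-position 9 → W
n=11: reaches L-position 0 → W
n=12: reaches L-position 9 → W
n=13: reaches L-position 0 → W
n=14: only reaches 7(W), 12(W), 13(W), all W → L
n=15: reaches L-position 14 → W
The starting position 15 is W: Player 1 should move to 14, handing over an L position.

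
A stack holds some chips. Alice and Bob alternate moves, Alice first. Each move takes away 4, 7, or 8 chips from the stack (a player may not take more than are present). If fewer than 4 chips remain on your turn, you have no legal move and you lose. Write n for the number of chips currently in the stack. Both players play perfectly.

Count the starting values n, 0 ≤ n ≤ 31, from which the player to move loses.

Use the standard recursion: the mover loses at a terminal position; elsewhere, the mover wins exactly when some move hands the opponent an L position.
n=0: no move → L
n=1: no move → L
n=2: no move → L
n=3: no move → L
n=4: →0(L), so W
n=5: →1(L), so W
n=6: →2(L), so W
n=7: →3(L), so W
n=8: →1(L), so W
n=9: →2(L), so W
n=10: →3(L), so W
n=11: →3(L), so W
n=12: →8(W), 5(W), 4(W) — all W, so L
n=13: →9(W), 6(W), 5(W) — all W, so L
n=14: →10(W), 7(W), 6(W) — all W, so L
n=15: →11(W), 8(W), 7(W) — all W, so L
n=16: →12(L), so W
n=17: →13(L), so W
n=18: →14(L), so W
n=19: →15(L), so W
n=20: →13(L), so W
n=21: →14(L), so W
n=22: →15(L), so W
n=23: →15(L), so W
n=24: →20(W), 17(W), 16(W) — all W, so L
n=25: →21(W), 18(W), 17(W) — all W, so L
n=26: →22(W), 19(W), 18(W) — all W, so L
n=27: →23(W), 20(W), 19(W) — all W, so L
n=28: →24(L), so W
n=29: →25(L), so W
n=30: →26(L), so W
n=31: →27(L), so W
L entries with 0 ≤ n ≤ 31: n = 0, 1, 2, 3, 12, 13, 14, 15, 24, 25, 26, 27; that makes 12.

12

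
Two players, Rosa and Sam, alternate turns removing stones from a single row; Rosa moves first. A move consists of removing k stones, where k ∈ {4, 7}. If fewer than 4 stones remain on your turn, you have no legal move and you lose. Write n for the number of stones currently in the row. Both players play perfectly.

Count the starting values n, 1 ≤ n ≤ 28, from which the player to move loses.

Classify positions by backward induction: terminal positions (no move available) are L. From any other position, the mover wins iff some move reaches an L.
n=0: no move → L
n=1: no move → L
n=2: no move → L
n=3: no move → L
n=4: can move to 0, which is L ⇒ W
n=5: can move to 1, which is L ⇒ W
n=6: can move to 2, which is L ⇒ W
n=7: can move to 3, which is L ⇒ W
n=8: can move to 1, which is L ⇒ W
n=9: can move to 2, which is L ⇒ W
n=10: can move to 3, which is L ⇒ W
n=11: moves to 7(W), 4(W); every one is W ⇒ L
n=12: moves to 8(W), 5(W); every one is W ⇒ L
n=13: moves to 9(W), 6(W); every one is W ⇒ L
n=14: moves to 10(W), 7(W); every one is W ⇒ L
n=15: can move to 11, which is L ⇒ W
n=16: can move to 12, which is L ⇒ W
n=17: can move to 13, which is L ⇒ W
n=18: can move to 14, which is L ⇒ W
n=19: can move to 12, which is L ⇒ W
n=20: can move to 13, which is L ⇒ W
n=21: can move to 14, which is L ⇒ W
n=22: moves to 18(W), 15(W); every one is W ⇒ L
n=23: moves to 19(W), 16(W); every one is W ⇒ L
n=24: moves to 20(W), 17(W); every one is W ⇒ L
n=25: moves to 21(W), 18(W); every one is W ⇒ L
n=26: can move to 22, which is L ⇒ W
n=27: can move to 23, which is L ⇒ W
n=28: can move to 24, which is L ⇒ W
L entries with 1 ≤ n ≤ 28 (n=0 is outside the asked range and is not counted): n = 1, 2, 3, 11, 12, 13, 14, 22, 23, 24, 25; that makes 11.

11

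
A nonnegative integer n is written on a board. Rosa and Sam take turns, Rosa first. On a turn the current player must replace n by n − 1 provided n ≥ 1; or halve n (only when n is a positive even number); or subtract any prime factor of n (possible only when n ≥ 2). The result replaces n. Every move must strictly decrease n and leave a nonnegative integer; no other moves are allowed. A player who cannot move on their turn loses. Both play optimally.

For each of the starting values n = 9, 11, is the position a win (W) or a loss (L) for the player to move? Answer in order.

9: L, 11: W

Classify positions by backward induction: terminal positions (no move available) are L. From any other position, the mover wins iff some move reaches an L.
n=0: no move → L
n=1: reaches L-position 0 → W
n=2: reaches L-position 0 → W
n=3: reaches L-position 0 → W
n=4: only reaches 2(W), 3(W), all W → L
n=5: reaches L-position 0 → W
n=6: reaches L-position 4 → W
n=7: reaches L-position 0 → W
n=8: reaches L-position 4 → W
n=9: only reaches 6(W), 8(W), all W → L
n=10: reaches L-position 9 → W
n=11: reaches L-position 0 → W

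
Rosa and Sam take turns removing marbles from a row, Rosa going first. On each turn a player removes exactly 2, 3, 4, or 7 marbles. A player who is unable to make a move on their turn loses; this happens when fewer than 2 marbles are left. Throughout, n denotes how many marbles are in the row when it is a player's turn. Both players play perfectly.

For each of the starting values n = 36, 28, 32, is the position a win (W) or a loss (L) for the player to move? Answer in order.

36: W, 28: L, 32: W

Use the standard recursion: the mover loses at a terminal position; elsewhere, the mover wins exactly when some move hands the opponent an L position.
n=0: no move → L
n=1: no move → L
n=2: can move to 0, which is L ⇒ W
n=3: can move to 1, which is L ⇒ W
n=4: can move to 1, which is L ⇒ W
n=5: can move to 1, which is L ⇒ W
n=6: moves to 4(W), 3(W), 2(W); every one is W ⇒ L
n=7: can move to 0, which is L ⇒ W
n=8: can move to 6, which is L ⇒ W
n=9: can move to 6, which is L ⇒ W
n=10: can move to 6, which is L ⇒ W
n=11: moves to 9(W), 8(W), 7(W), 4(W); every one is W ⇒ L
n=12: moves to 10(W), 9(W), 8(W), 5(W); every one is W ⇒ L
n=13: can move to 11, which is L ⇒ W
n=14: can move to 12, which is L ⇒ W
n=15: can move to 12, which is L ⇒ W
n=16: can move to 12, which is L ⇒ W
n=17: moves to 15(W), 14(W), 13(W), 10(W); every one is W ⇒ L
n=18: can move to 11, which is L ⇒ W
n=19: can move to 17, which is L ⇒ W
n=20: can move to 17, which is L ⇒ W
n=21: can move to 17, which is L ⇒ W
n=22: moves to 20(W), 19(W), 18(W), 15(W); every one is W ⇒ L
n=23: moves to 21(W), 20(W), 19(W), 16(W); every one is W ⇒ L
n=24: can move to 22, which is L ⇒ W
n=25: can move to 23, which is L ⇒ W
n=26: can move to 23, which is L ⇒ W
n=27: can move to 23, which is L ⇒ W
n=28: moves to 26(W), 25(W), 24(W), 21(W); every one is W ⇒ L
n=29: can move to 22, which is L ⇒ W
n=30: can move to 28, which is L ⇒ W
n=31: can move to 28, which is L ⇒ W
n=32: can move to 28, which is L ⇒ W
n=33: moves to 31(W), 30(W), 29(W), 26(W); every one is W ⇒ L
n=34: moves to 32(W), 31(W), 30(W), 27(W); every one is W ⇒ L
n=35: can move to 33, which is L ⇒ W
n=36: can move to 34, which is L ⇒ W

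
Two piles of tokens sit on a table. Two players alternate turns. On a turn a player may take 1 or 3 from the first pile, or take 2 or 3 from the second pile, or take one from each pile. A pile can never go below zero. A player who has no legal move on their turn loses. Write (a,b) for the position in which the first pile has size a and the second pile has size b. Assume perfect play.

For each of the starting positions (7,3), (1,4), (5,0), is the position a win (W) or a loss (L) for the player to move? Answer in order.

(7,3): L, (1,4): L, (5,0): W

Compute win/loss labels from the base case upward. A position with no move is L. Any other position is W if it can reach an L in one move, else L.
No move ever increases a pile, so every position that can arise here has a ≤ 7 and b ≤ 4; it is enough to label the cells with 0 ≤ a ≤ 7 and 0 ≤ b ≤ 4.
Every move lowers a or b (never raises either), so fill the grid row by row in increasing a, and left to right within a row: each cell's successors are then already labelled.
      b=0  b=1  b=2  b=3  b=4
a=0:    L    L    W    W    W
a=1:    W    W    W    L    L
a=2:    L    L    W    W    W
a=3:    W    W    W    L    L
a=4:    L    L    W    W    W
a=5:    W    W    W    L    L
a=6:    L    L    W    W    W
a=7:    W    W    W    L    L
Cells with no legal move (terminal, hence L): (0,0), (0,1).
The remaining L cells, each justified by listing all of its moves:
(1,3): only reaches (0,3)(W), (1,1)(W), (1,0)(W), (0,2)(W), all W → L
(1,4): only reaches (0,4)(W), (1,2)(W), (1,1)(W), (0,3)(W), all W → L
(2,0): only reaches (1,0)(W), which is W → L
(2,1): only reaches (1,1)(W), (1,0)(W), all W → L
(3,3): only reaches (2,3)(W), (0,3)(W), (3,1)(W), (3,0)(W), (2,2)(W), all W → L
(3,4): only reaches (2,4)(W), (0,4)(W), (3,2)(W), (3,1)(W), (2,3)(W), all W → L
(4,0): only reaches (3,0)(W), (1,0)(W), all W → L
(4,1): only reaches (3,1)(W), (1,1)(W), (3,0)(W), all W → L
(5,3): only reaches (4,3)(W), (2,3)(W), (5,1)(W), (5,0)(W), (4,2)(W), all W → L
(5,4): only reaches (4,4)(W), (2,4)(W), (5,2)(W), (5,1)(W), (4,3)(W), all W → L
(6,0): only reaches (5,0)(W), (3,0)(W), all W → L
(6,1): only reaches (5,1)(W), (3,1)(W), (5,0)(W), all W → L
(7,3): only reaches (6,3)(W), (4,3)(W), (7,1)(W), (7,0)(W), (6,2)(W), all W → L
(7,4): only reaches (6,4)(W), (4,4)(W), (7,2)(W), (7,1)(W), (6,3)(W), all W → L
Every other cell has at least one move into one of the L cells above, so it is W.
(7,3): one of the L cells justified above, so L
(1,4): one of the L cells justified above, so L
(5,0): the move to (4,0) reaches an L cell, so W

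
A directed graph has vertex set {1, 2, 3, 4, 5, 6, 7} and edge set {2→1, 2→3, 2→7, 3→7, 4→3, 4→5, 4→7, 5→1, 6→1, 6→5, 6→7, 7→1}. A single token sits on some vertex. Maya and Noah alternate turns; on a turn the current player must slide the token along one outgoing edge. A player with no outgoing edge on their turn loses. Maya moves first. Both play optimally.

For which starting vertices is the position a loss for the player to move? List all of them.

1, 3

Compute win/loss labels from the base case upward. A position with no move is L. Any other position is W if it can reach an L in one move, else L.
Every edge goes from a vertex to one that appears earlier in the order 1, 7, 3, 5, 2, 6, 4, so processing vertices in that order labels each vertex after all of its successors.
1: no outgoing edge → L
7: can move to 1, which is L ⇒ W
3: the only move is to 7(W), a W ⇒ L
5: can move to 1, which is L ⇒ W
2: can move to 3, which is L ⇒ W
6: can move to 1, which is L ⇒ W
4: can move to 3, which is L ⇒ W
The losing starting vertices are exactly the entries labelled L in this table (2 of them).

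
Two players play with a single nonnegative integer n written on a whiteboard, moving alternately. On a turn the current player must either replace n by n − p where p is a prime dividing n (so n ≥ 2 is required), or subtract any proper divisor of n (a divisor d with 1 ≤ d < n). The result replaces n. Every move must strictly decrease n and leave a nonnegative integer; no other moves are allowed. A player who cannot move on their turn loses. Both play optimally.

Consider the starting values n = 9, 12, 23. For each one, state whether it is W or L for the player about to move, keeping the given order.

Classify positions by backward induction: terminal positions (no move available) are L. From any other position, the mover wins iff some move reaches an L.
n=0: no move → L
n=1: no move → L
n=2: →0(L), so W
n=3: →0(L), so W
n=4: →2(W), 3(W) — all W, so L
n=5: →0(L), so W
n=6: →4(L), so W
n=7: →0(L), so W
n=8: →4(L), so W
n=9: →6(W), 8(W) — all W, so L
n=10: →9(L), so W
n=11: →0(L), so W
n=12: →9(L), so W
n=13: →0(L), so W
n=14: →7(W), 12(W), 13(W) — all W, so L
n=15: →14(L), so W
n=16: →14(L), so W
n=17: →0(L), so W
n=18: →9(L), so W
n=19: →0(L), so W
n=20: →10(W), 15(W), 16(W), 18(W), 19(W) — all W, so L
n=21: →14(L), so W
n=22: →20(L), so W
n=23: →0(L), so W

9: L, 12: W, 23: W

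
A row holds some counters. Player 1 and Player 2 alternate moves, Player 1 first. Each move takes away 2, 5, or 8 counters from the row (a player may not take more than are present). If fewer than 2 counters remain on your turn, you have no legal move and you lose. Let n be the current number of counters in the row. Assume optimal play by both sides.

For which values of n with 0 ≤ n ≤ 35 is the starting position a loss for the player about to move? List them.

Classify positions by backward induction: terminal positions (no move available) are L. From any other position, the mover wins iff some move reaches an L.
n=0: no move → L
n=1: no move → L
n=2: can move to 0, which is L ⇒ W
n=3: can move to 1, which is L ⇒ W
n=4: the only move is to 2(W), a W ⇒ L
n=5: can move to 0, which is L ⇒ W
n=6: can move to 4, which is L ⇒ W
n=7: moves to 5(W), 2(W); every one is W ⇒ L
n=8: can move to 0, which is L ⇒ W
n=9: can move to 7, which is L ⇒ W
n=10: moves to 8(W), 5(W), 2(W); every one is W ⇒ L
n=11: moves to 9(W), 6(W), 3(W); every one is W ⇒ L
n=12: can move to 10, which is L ⇒ W
n=13: can move to 11, which is L ⇒ W
n=14: moves to 12(W), 9(W), 6(W); every one is W ⇒ L
n=15: can move to 10, which is L ⇒ W
n=16: can move to 14, which is L ⇒ W
n=17: moves to 15(W), 12(W), 9(W); every one is W ⇒ L
n=18: can move to 10, which is L ⇒ W
n=19: can move to 17, which is L ⇒ W
n=20: moves to 18(W), 15(W), 12(W); every one is W ⇒ L
n=21: moves to 19(W), 16(W), 13(W); every one is W ⇒ L
n=22: can move to 20, which is L ⇒ W
n=23: can move to 21, which is L ⇒ W
n=24: moves to 22(W), 19(W), 16(W); every one is W ⇒ L
n=25: can move to 20, which is L ⇒ W
n=26: can move to 24, which is L ⇒ W
n=27: moves to 25(W), 22(W), 19(W); every one is W ⇒ L
n=28: can move to 20, which is L ⇒ W
n=29: can move to 27, which is L ⇒ W
n=30: moves to 28(W), 25(W), 22(W); every one is W ⇒ L
n=31: moves to 29(W), 26(W), 23(W); every one is W ⇒ L
n=32: can move to 30, which is L ⇒ W
n=33: can move to 31, which is L ⇒ W
n=34: moves to 32(W), 29(W), 26(W); every one is W ⇒ L
n=35: can move to 30, which is L ⇒ W
Reading off the rows marked L gives the requested list; there are 15 such values of n.

0, 1, 4, 7, 10, 11, 14, 17, 20, 21, 24, 27, 30, 31, 34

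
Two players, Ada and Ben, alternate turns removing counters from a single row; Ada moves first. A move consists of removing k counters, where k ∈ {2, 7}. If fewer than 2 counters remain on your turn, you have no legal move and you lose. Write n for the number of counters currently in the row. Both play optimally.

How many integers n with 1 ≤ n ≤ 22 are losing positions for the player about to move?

10

Work bottom-up. With no move the player to move loses. Otherwise the position is W if at least one move leads to an L position for the opponent, and L if every move leads to a W.
n=0: no move → L
n=1: no move → L
n=2: can move to 0, which is L ⇒ W
n=3: can move to 1, which is L ⇒ W
n=4: the only move is to 2(W), a W ⇒ L
n=5: the only move is to 3(W), a W ⇒ L
n=6: can move to 4, which is L ⇒ W
n=7: can move to 5, which is L ⇒ W
n=8: can move to 1, which is L ⇒ W
n=9: moves to 7(W), 2(W); every one is W ⇒ L
n=10: moves to 8(W), 3(W); every one is W ⇒ L
n=11: can move to 9, which is L ⇒ W
n=12: can move to 10, which is L ⇒ W
n=13: moves to 11(W), 6(W); every one is W ⇒ L
n=14: moves to 12(W), 7(W); every one is W ⇒ L
n=15: can move to 13, which is L ⇒ W
n=16: can move to 14, which is L ⇒ W
n=17: can move to 10, which is L ⇒ W
n=18: moves to 16(W), 11(W); every one is W ⇒ L
n=19: moves to 17(W), 12(W); every one is W ⇒ L
n=20: can move to 18, which is L ⇒ W
n=21: can move to 19, which is L ⇒ W
n=22: moves to 20(W), 15(W); every one is W ⇒ L
L entries with 1 ≤ n ≤ 22 (n=0 is outside the asked range and is not counted): n = 1, 4, 5, 9, 10, 13, 14, 18, 19, 22; that makes 10.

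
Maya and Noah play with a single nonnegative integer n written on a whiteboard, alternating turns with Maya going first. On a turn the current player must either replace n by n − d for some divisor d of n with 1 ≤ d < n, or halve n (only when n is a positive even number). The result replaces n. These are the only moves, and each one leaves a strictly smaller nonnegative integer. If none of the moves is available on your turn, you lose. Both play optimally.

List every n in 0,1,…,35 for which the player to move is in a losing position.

0, 1, 3, 5, 7, 9, 11, 13, 15, 17, 19, 21, 23, 25, 27, 29, 31, 33, 35

Use the standard recursion: the mover loses at a terminal position; elsewhere, the mover wins exactly when some move hands the opponent an L position.
n=0: no move → L
n=1: no move → L
n=2: W (go to 1, an L position)
n=3: L (sole option 2(W) is W)
n=4: W (go to 3, an L position)
n=5: L (sole option 4(W) is W)
n=6: W (go to 3, an L position)
n=7: L (sole option 6(W) is W)
n=8: W (go to 7, an L position)
n=9: L (options 6(W), 8(W) are all W)
n=10: W (go to 5, an L position)
n=11: L (sole option 10(W) is W)
n=12: W (go to 9, an L position)
n=13: L (sole option 12(W) is W)
n=14: W (go to 7, an L position)
n=15: L (options 10(W), 12(W), 14(W) are all W)
n=16: W (go to 15, an L position)
n=17: L (sole option 16(W) is W)
n=18: W (go to 9, an L position)
n=19: L (sole option 18(W) is W)
n=20: W (go to 15, an L position)
n=21: L (options 14(W), 18(W), 20(W) are all W)
n=22: W (go to 11, an L position)
n=23: L (sole option 22(W) is W)
n=24: W (go to 21, an L position)
n=25: L (options 20(W), 24(W) are all W)
n=26: W (go to 13, an L position)
n=27: L (options 18(W), 24(W), 26(W) are all W)
n=28: W (go to 21, an L position)
n=29: L (sole option 28(W) is W)
n=30: W (go to 15, an L position)
n=31: L (sole option 30(W) is W)
n=32: W (go to 31, an L position)
n=33: L (options 22(W), 30(W), 32(W) are all W)
n=34: W (go to 17, an L position)
n=35: L (options 28(W), 30(W), 34(W) are all W)
The losing starting values of n are exactly the entries labelled L in this table (19 of them).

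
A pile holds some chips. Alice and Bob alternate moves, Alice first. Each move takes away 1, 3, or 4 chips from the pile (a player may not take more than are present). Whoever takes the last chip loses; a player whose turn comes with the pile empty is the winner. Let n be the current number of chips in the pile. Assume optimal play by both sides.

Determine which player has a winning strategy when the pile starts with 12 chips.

Alice wins.

Classify positions by backward induction: terminal positions (no move available) are W. From any other position, the mover wins iff some move reaches an L.
n=0: no move; the opponent has just taken the last chip and therefore loses → W
n=1: only reaches 0(W), which is W → L
n=2: reaches L-position 1 → W
n=3: only reaches 2(W), 0(W), all W → L
n=4: reaches L-position 3 → W
n=5: reaches L-position 1 → W
n=6: reaches L-position 3 → W
n=7: reaches L-position 3 → W
n=8: only reaches 7(W), 5(W), 4(W), all W → L
n=9: reaches L-position 8 → W
n=10: only reaches 9(W), 7(W), 6(W), all W → L
n=11: reaches L-position 10 → W
n=12: reaches L-position 8 → W
The starting position 12 is W: Alice should remove 4, leaving 8, handing over an L position.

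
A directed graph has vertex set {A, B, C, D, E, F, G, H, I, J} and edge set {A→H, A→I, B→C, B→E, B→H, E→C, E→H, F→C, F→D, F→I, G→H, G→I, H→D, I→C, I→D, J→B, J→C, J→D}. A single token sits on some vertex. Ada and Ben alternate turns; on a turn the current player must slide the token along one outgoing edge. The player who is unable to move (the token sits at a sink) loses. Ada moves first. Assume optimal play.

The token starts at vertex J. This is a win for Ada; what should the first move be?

Compute win/loss labels from the base case upward. A position with no move is L. Any other position is W if it can reach an L in one move, else L.
Every edge goes from a vertex to one that appears earlier in the order D, C, I, H, F, E, B, A, J, G, so processing vertices in that order labels each vertex after all of its successors.
D: no outgoing edge → L
C: no outgoing edge → L
I: reaches L-position C → W
H: reaches L-position D → W
F: reaches L-position C → W
E: reaches L-position C → W
B: reaches L-position C → W
A: only reaches H(W), I(W), all W → L
J: reaches L-position C → W
G: only reaches H(W), I(W), all W → L
From J, the L positions reachable in one move are: C, D. Any move reaching one of these is winning.

Move to C.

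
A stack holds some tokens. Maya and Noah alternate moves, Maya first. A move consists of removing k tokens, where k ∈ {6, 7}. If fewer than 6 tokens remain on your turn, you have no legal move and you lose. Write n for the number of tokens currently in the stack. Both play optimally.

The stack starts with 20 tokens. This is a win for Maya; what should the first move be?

Label each position W (a win for the player to move) or L (a loss). A position with no legal move is L; any other position is W exactly when some move reaches an L, and L when every move reaches a W.
n=0: no move → L
n=1: no move → L
n=2: no move → L
n=3: no move → L
n=4: no move → L
n=5: no move → L
n=6: can move to 0, which is L ⇒ W
n=7: can move to 1, which is L ⇒ W
n=8: can move to 2, which is L ⇒ W
n=9: can move to 3, which is L ⇒ W
n=10: can move to 4, which is L ⇒ W
n=11: can move to 5, which is L ⇒ W
n=12: can move to 5, which is L ⇒ W
n=13: moves to 7(W), 6(W); every one is W ⇒ L
n=14: moves to 8(W), 7(W); every one is W ⇒ L
n=15: moves to 9(W), 8(W); every one is W ⇒ L
n=16: moves to 10(W), 9(W); every one is W ⇒ L
n=17: moves to 11(W), 10(W); every one is W ⇒ L
n=18: moves to 12(W), 11(W); every one is W ⇒ L
n=19: can move to 13, which is L ⇒ W
n=20: can move to 14, which is L ⇒ W
From 20, the L positions reachable in one move are: 14, 13. Any move reaching one of these is winning.

Remove 6, leaving 14.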